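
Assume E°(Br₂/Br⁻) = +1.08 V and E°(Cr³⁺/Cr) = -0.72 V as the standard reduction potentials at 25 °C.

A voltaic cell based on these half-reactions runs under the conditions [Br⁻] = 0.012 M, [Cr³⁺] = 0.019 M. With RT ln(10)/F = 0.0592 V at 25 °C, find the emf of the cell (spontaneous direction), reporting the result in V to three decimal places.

+1.948 V

Br₂/Br⁻ is the cathode (higher E°), Cr³⁺/Cr the anode: E°cell = +1.08 − (-0.72) = +1.80 V, n = 6.
Overall: 3 Br₂(l) + 2 Cr(s) → 6 Br⁻(aq) + 2 Cr³⁺(aq)
Q = [Br⁻]^6·[Cr³⁺]^2; log Q = -14.967.
E = E° − (0.0592/n) log Q = +1.80 − (0.0592/6)(-14.967) = +1.948 V.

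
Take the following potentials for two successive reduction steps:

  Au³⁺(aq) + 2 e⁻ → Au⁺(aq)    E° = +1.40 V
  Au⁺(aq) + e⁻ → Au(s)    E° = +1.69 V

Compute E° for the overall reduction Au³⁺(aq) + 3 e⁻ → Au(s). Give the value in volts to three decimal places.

Standard free energies of sequential steps add: ΔG°₃ = ΔG°₁ + ΔG°₂, so n₃E°₃ = n₁E°₁ + n₂E°₂.
E°₃ = (2×+1.40 + 1×+1.69) / 3 = (+4.490) / 3 = +1.497 V.

+1.497 V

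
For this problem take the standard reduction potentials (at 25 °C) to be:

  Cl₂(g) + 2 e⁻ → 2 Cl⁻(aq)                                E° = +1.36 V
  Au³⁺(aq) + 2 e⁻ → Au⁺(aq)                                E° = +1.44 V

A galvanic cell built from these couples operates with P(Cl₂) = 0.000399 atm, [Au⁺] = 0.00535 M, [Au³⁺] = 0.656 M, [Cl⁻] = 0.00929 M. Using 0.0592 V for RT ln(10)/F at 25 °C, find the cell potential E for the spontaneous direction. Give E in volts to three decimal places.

+0.122 V

Au³⁺/Au⁺ is the cathode (higher E°), Cl₂/Cl⁻ the anode: E°cell = +1.44 − (+1.36) = +0.08 V, n = 2.
Overall: Au³⁺(aq) + 2 Cl⁻(aq) → Au⁺(aq) + Cl₂(g)
Q = [Au⁺]·P(Cl₂) / ([Au³⁺]·[Cl⁻]^2); log Q = -1.424.
E = E° − (0.0592/n) log Q = +0.08 − (0.0592/2)(-1.424) = +0.122 V.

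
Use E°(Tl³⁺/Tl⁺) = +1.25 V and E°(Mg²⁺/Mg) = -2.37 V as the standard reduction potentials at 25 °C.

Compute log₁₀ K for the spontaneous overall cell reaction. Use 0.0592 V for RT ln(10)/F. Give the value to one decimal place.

Cathode: Tl³⁺/Tl⁺; anode: Mg²⁺/Mg. E°cell = +3.62 V, n = 2.
log K = nE°cell / 0.0592 = (2)(+3.62) / 0.0592 = 122.3.

122.3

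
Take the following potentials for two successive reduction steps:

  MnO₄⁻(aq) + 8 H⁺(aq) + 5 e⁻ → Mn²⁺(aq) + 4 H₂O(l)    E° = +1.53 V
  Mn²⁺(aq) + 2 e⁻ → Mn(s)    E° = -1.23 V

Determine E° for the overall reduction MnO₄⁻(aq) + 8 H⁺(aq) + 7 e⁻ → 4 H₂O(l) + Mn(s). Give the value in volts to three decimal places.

Since ΔG° = −nFE° is additive over sequential reductions, n₃E°₃ = n₁E°₁ + n₂E°₂.
E°₃ = (5×+1.53 + 2×-1.23) / 7 = (+5.190) / 7 = +0.741 V.

+0.741 V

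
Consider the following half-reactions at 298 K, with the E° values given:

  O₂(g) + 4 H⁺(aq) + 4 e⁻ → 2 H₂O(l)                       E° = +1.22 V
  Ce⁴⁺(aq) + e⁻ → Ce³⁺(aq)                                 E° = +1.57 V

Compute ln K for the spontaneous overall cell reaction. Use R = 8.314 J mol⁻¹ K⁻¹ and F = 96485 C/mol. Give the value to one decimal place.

54.5

Cathode: Ce⁴⁺/Ce³⁺; anode: O₂/H₂O. E°cell = (+1.57) − (+1.22) = +0.35 V, with n = 4.
ΔG° = −nFE° = −RT ln K, so ln K = nFE°/(RT) = (4)(96485)(+0.35) / ((8.314)(298)) = 54.521.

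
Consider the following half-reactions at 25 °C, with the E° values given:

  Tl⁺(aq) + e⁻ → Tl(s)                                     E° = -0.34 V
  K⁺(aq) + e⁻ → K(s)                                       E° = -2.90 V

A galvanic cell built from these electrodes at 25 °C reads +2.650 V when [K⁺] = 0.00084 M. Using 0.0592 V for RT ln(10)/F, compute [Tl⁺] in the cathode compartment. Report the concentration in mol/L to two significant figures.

0.028 M

Tl⁺/Tl is the cathode, K⁺/K the anode: E°cell = +2.56 V, n = 1.
Overall reaction: Tl⁺(aq) + K(s) → Tl(s) + K⁺(aq); Q = [K⁺]^1/[Tl⁺]^1.
From E = E° − (0.0592/n) log Q: log Q = (E° − E)·n/0.0592 = (+2.56 − (+2.650))·1/0.0592 = -1.5203.
So 1·log[Tl⁺] = 1·log(0.00084) − log Q = -3.0757 − (-1.5203) = -1.5554; [Tl⁺] = 10^(-1.5554) ≈ 0.028 M.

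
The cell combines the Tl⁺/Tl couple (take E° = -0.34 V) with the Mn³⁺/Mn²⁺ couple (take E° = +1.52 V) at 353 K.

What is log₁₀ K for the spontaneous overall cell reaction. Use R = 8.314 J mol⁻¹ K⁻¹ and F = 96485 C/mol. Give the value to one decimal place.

Cathode: Mn³⁺/Mn²⁺; anode: Tl⁺/Tl. E°cell = (+1.52) − (-0.34) = +1.86 V, with n = 1.
ΔG° = −nFE° = −RT ln K, so ln K = nFE°/(RT) = (1)(96485)(+1.86) / ((8.314)(353)) = 61.149.
log₁₀ K = 61.149 / ln 10 = 26.6.

26.6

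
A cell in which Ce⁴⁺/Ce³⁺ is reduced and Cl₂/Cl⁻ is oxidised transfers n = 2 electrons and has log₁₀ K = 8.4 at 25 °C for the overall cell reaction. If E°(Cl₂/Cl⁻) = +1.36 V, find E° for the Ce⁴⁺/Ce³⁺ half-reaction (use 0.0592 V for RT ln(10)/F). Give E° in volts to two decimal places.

+1.61 V

E°cell = (0.0592/n)·log K = (0.0592/2)(8.4) = +0.249 V.
Since Ce⁴⁺/Ce³⁺ is the cathode and Cl₂/Cl⁻ the anode, E°cell = E°(Ce⁴⁺/Ce³⁺) − E°(Cl₂/Cl⁻).
So E°(Ce⁴⁺/Ce³⁺) = E°cell + E°(Cl₂/Cl⁻) = +0.249 + (+1.36) = +1.61 V.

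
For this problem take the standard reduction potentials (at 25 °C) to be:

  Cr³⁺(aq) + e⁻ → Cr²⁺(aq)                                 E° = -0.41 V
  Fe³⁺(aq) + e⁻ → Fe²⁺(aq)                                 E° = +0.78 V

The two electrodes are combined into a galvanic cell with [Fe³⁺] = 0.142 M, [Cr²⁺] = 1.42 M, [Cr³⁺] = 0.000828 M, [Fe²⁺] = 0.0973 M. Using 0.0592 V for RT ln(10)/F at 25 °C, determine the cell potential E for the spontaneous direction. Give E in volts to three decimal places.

Fe³⁺/Fe²⁺ is the cathode (higher E°), Cr³⁺/Cr²⁺ the anode: E°cell = +0.78 − (-0.41) = +1.19 V, n = 1.
Overall: Fe³⁺(aq) + Cr²⁺(aq) → Fe²⁺(aq) + Cr³⁺(aq)
Q = [Fe²⁺]·[Cr³⁺] / ([Fe³⁺]·[Cr²⁺]); log Q = -3.398.
E = E° − (0.0592/n) log Q = +1.19 − (0.0592/1)(-3.398) = +1.391 V.

+1.391 V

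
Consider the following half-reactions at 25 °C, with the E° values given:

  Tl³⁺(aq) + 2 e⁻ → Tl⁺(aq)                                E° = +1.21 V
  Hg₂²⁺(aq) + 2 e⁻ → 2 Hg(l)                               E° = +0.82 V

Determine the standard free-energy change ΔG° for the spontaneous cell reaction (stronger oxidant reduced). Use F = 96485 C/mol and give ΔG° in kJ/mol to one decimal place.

Tl³⁺/Tl⁺ (E° = +1.21 V) is the cathode; Hg₂²⁺/Hg (E° = +0.82 V) is the anode, so E°cell = +0.39 V.
Balancing electrons gives n = 2 (lcm of 2 and 2).
ΔG° = −nFE° = −(2)(96485)(+0.39) = -75,258 J = -75.3 kJ/mol.

-75.3 kJ/mol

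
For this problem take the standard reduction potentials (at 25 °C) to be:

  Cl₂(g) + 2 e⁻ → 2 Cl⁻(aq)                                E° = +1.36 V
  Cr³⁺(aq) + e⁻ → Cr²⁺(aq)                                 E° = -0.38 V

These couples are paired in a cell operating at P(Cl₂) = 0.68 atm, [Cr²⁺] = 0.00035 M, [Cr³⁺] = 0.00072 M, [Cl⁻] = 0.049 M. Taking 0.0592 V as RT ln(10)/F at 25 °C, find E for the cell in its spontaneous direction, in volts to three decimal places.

+1.794 V

Cl₂/Cl⁻ is the cathode (higher E°), Cr³⁺/Cr²⁺ the anode: E°cell = +1.36 − (-0.38) = +1.74 V, n = 2.
Overall: Cl₂(g) + 2 Cr²⁺(aq) → 2 Cl⁻(aq) + 2 Cr³⁺(aq)
Q = [Cl⁻]^2·[Cr³⁺]^2 / (P(Cl₂)·[Cr²⁺]^2); log Q = -1.826.
E = E° − (0.0592/n) log Q = +1.74 − (0.0592/2)(-1.826) = +1.794 V.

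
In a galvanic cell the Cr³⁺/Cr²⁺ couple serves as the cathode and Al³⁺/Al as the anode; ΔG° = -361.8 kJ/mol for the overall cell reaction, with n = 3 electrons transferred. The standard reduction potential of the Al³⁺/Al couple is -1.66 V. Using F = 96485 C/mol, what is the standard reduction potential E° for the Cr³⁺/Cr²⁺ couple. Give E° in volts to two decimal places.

-0.41 V

E°cell = −ΔG°/(nF) = −(-361.8×10³)/((3)(96485)) = +1.250 V.
Since Cr³⁺/Cr²⁺ is the cathode and Al³⁺/Al the anode, E°cell = E°(Cr³⁺/Cr²⁺) − E°(Al³⁺/Al).
So E°(Cr³⁺/Cr²⁺) = E°cell + E°(Al³⁺/Al) = +1.250 + (-1.66) = -0.41 V.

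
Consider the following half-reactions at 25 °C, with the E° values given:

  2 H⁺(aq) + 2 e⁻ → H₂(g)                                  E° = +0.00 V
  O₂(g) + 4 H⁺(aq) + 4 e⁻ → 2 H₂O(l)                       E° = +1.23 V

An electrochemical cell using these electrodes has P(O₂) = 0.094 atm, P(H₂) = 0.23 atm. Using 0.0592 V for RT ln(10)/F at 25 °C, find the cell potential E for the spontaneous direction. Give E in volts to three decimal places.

O₂/H₂O is the cathode (higher E°), H⁺/H₂ the anode: E°cell = +1.23 − (+0.00) = +1.23 V, n = 4.
Overall: O₂(g) + 2 H₂(g) → 2 H₂O(l)
Q = 1 / (P(O₂)·P(H₂)^2); log Q = 2.303.
E = E° − (0.0592/n) log Q = +1.23 − (0.0592/4)(2.303) = +1.196 V.

+1.196 V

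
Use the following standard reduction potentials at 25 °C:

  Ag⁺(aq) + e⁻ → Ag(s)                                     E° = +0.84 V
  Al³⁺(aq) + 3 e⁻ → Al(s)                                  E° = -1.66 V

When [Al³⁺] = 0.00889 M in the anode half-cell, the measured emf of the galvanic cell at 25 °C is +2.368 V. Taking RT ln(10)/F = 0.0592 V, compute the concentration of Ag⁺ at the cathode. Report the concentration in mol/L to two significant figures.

Ag⁺/Ag is the cathode, Al³⁺/Al the anode: E°cell = +2.50 V, n = 3.
Overall reaction: 3 Ag⁺(aq) + Al(s) → 3 Ag(s) + Al³⁺(aq); Q = [Al³⁺]^1/[Ag⁺]^3.
From E = E° − (0.0592/n) log Q: log Q = (E° − E)·n/0.0592 = (+2.50 − (+2.368))·3/0.0592 = 6.6892.
So 3·log[Ag⁺] = 1·log(0.00889) − log Q = -2.0511 − (6.6892) = -8.7403; log[Ag⁺] = -8.7403 / 3 = -2.9134; [Ag⁺] = 10^(-2.9134) ≈ 0.0012 M.

0.0012 M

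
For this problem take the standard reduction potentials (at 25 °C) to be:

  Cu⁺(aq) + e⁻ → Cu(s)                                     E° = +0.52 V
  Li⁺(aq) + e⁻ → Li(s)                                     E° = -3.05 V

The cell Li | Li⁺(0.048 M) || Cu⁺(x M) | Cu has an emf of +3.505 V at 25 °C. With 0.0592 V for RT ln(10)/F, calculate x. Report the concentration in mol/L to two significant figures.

0.0038 M

Cu⁺/Cu is the cathode, Li⁺/Li the anode: E°cell = +3.57 V, n = 1.
Overall reaction: Cu⁺(aq) + Li(s) → Cu(s) + Li⁺(aq); Q = [Li⁺]^1/[Cu⁺]^1.
From E = E° − (0.0592/n) log Q: log Q = (E° − E)·n/0.0592 = (+3.57 − (+3.505))·1/0.0592 = 1.0980.
So 1·log[Cu⁺] = 1·log(0.048) − log Q = -1.3188 − (1.0980) = -2.4168; [Cu⁺] = 10^(-2.4168) ≈ 0.0038 M.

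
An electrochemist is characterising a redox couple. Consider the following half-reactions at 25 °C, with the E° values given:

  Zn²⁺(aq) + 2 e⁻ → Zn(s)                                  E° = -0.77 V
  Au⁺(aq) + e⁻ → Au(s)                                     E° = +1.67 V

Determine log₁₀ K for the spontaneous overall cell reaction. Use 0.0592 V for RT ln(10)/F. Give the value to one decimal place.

82.4

Cathode: Au⁺/Au; anode: Zn²⁺/Zn. E°cell = +2.44 V, n = 2.
log K = nE°cell / 0.0592 = (2)(+2.44) / 0.0592 = 82.4.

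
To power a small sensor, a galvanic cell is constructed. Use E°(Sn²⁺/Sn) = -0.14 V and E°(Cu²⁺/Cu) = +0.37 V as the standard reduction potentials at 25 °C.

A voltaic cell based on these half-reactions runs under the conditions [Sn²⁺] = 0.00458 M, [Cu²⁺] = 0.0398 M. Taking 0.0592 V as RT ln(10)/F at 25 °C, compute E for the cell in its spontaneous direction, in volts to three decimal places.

Cu²⁺/Cu is the cathode (higher E°), Sn²⁺/Sn the anode: E°cell = +0.37 − (-0.14) = +0.51 V, n = 2.
Overall: Cu²⁺(aq) + Sn(s) → Cu(s) + Sn²⁺(aq)
Q = [Sn²⁺] / ([Cu²⁺]); log Q = -0.939.
E = E° − (0.0592/n) log Q = +0.51 − (0.0592/2)(-0.939) = +0.538 V.

+0.538 V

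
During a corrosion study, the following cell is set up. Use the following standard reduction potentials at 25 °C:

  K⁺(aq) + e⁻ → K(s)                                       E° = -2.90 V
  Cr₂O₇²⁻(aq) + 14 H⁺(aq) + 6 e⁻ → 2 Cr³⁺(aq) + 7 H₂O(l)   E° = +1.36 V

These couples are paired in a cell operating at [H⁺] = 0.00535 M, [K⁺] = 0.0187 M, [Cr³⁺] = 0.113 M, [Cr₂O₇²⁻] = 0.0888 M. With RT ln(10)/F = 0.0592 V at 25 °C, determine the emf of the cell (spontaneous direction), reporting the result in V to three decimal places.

Cr₂O₇²⁻/Cr³⁺ is the cathode (higher E°), K⁺/K the anode: E°cell = +1.36 − (-2.90) = +4.26 V, n = 6.
Overall: Cr₂O₇²⁻(aq) + 14 H⁺(aq) + 6 K(s) → 2 Cr³⁺(aq) + 7 H₂O(l) + 6 K⁺(aq)
Q = [Cr³⁺]^2·[K⁺]^6 / ([Cr₂O₇²⁻]·[H⁺]^14); log Q = 20.592.
E = E° − (0.0592/n) log Q = +4.26 − (0.0592/6)(20.592) = +4.057 V.

+4.057 V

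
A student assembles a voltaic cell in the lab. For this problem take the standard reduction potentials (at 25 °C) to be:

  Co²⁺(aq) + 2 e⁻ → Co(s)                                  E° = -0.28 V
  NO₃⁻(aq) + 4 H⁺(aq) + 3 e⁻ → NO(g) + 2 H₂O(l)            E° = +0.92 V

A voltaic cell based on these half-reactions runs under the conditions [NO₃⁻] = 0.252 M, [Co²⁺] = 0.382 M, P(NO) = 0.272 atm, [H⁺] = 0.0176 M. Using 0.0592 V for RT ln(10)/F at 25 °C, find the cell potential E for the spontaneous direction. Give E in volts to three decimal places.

NO₃⁻/NO is the cathode (higher E°), Co²⁺/Co the anode: E°cell = +0.92 − (-0.28) = +1.20 V, n = 6.
Overall: 2 NO₃⁻(aq) + 8 H⁺(aq) + 3 Co(s) → 2 NO(g) + 4 H₂O(l) + 3 Co²⁺(aq)
Q = P(NO)^2·[Co²⁺]^3 / ([NO₃⁻]^2·[H⁺]^8); log Q = 12.848.
E = E° − (0.0592/n) log Q = +1.20 − (0.0592/6)(12.848) = +1.073 V.

+1.073 V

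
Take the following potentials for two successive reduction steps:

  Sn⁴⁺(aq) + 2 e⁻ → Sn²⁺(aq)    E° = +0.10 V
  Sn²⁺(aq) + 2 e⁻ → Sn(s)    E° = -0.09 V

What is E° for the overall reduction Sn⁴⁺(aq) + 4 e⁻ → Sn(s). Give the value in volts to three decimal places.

+0.005 V

Since ΔG° = −nFE° is additive over sequential reductions, n₃E°₃ = n₁E°₁ + n₂E°₂.
E°₃ = (2×+0.10 + 2×-0.09) / 4 = (+0.020) / 4 = +0.005 V.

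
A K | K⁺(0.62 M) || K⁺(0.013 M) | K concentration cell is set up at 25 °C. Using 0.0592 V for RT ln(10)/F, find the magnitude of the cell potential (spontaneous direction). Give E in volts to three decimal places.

For a concentration cell E°cell = 0. The 0.62 M side is the cathode (reduction is favoured where [K⁺] is higher).
With n = 1, E = −(0.0592/1) log([K⁺]ₐₙ/[K⁺]꜀ₐₜ) = −(0.0592/1) log(0.013/0.62) = −(0.0592/1)(-1.678) = +0.099 V.

+0.099 V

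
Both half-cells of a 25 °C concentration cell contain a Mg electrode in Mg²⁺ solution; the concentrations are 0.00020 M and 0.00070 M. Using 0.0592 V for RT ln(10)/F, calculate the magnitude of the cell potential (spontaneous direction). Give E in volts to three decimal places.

+0.016 V

For a concentration cell E°cell = 0. The 0.00070 M side is the cathode (reduction is favoured where [Mg²⁺] is higher).
With n = 2, E = −(0.0592/2) log([Mg²⁺]ₐₙ/[Mg²⁺]꜀ₐₜ) = −(0.0592/2) log(0.0002/0.0007) = −(0.0592/2)(-0.544) = +0.016 V.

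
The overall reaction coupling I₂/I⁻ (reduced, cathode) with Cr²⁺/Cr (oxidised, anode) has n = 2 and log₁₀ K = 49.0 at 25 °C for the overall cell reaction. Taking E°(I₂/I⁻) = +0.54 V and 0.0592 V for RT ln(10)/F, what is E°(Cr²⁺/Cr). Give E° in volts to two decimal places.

-0.91 V

E°cell = (0.0592/n)·log K = (0.0592/2)(49.0) = +1.450 V.
Since I₂/I⁻ is the cathode and Cr²⁺/Cr the anode, E°cell = E°(I₂/I⁻) − E°(Cr²⁺/Cr).
So E°(Cr²⁺/Cr) = E°(I₂/I⁻) − E°cell = (+0.54) − (+1.450) = -0.91 V.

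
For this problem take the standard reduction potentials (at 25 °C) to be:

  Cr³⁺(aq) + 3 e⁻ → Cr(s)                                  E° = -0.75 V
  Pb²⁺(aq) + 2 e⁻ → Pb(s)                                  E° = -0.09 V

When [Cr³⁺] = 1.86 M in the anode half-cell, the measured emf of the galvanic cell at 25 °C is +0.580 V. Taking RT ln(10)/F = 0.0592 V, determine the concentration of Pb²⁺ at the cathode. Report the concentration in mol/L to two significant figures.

Pb²⁺/Pb is the cathode, Cr³⁺/Cr the anode: E°cell = +0.66 V, n = 6.
Overall reaction: 3 Pb²⁺(aq) + 2 Cr(s) → 3 Pb(s) + 2 Cr³⁺(aq); Q = [Cr³⁺]^2/[Pb²⁺]^3.
From E = E° − (0.0592/n) log Q: log Q = (E° − E)·n/0.0592 = (+0.66 − (+0.580))·6/0.0592 = 8.1081.
So 3·log[Pb²⁺] = 2·log(1.86) − log Q = 0.5390 − (8.1081) = -7.5691; log[Pb²⁺] = -7.5691 / 3 = -2.5230; [Pb²⁺] = 10^(-2.5230) ≈ 0.0030 M.

0.0030 M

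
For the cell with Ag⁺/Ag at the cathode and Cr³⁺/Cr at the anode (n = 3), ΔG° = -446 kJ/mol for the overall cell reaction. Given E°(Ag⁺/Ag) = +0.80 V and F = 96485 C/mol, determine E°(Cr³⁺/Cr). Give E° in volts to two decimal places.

-0.74 V

E°cell = −ΔG°/(nF) = −(-446×10³)/((3)(96485)) = +1.541 V.
Since Ag⁺/Ag is the cathode and Cr³⁺/Cr the anode, E°cell = E°(Ag⁺/Ag) − E°(Cr³⁺/Cr).
So E°(Cr³⁺/Cr) = E°(Ag⁺/Ag) − E°cell = (+0.80) − (+1.541) = -0.74 V.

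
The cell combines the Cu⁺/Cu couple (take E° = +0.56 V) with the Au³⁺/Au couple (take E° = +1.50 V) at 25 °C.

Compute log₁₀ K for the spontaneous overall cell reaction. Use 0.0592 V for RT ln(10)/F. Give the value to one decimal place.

47.6

Cathode: Au³⁺/Au; anode: Cu⁺/Cu. E°cell = +0.94 V, n = 3.
log K = nE°cell / 0.0592 = (3)(+0.94) / 0.0592 = 47.6.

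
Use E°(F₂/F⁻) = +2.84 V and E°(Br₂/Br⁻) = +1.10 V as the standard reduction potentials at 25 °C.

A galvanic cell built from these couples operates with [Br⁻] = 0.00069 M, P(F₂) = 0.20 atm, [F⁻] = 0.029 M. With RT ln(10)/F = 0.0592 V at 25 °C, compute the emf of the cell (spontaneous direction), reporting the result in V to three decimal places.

F₂/F⁻ is the cathode (higher E°), Br₂/Br⁻ the anode: E°cell = +2.84 − (+1.10) = +1.74 V, n = 2.
Overall: F₂(g) + 2 Br⁻(aq) → 2 F⁻(aq) + Br₂(l)
Q = [F⁻]^2 / (P(F₂)·[Br⁻]^2); log Q = 3.946.
E = E° − (0.0592/n) log Q = +1.74 − (0.0592/2)(3.946) = +1.623 V.

+1.623 V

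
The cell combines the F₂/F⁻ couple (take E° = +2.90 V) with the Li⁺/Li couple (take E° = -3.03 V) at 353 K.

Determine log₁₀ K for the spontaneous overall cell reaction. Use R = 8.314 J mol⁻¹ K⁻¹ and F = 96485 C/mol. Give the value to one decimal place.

Cathode: F₂/F⁻; anode: Li⁺/Li. E°cell = (+2.90) − (-3.03) = +5.93 V, with n = 2.
ΔG° = −nFE° = −RT ln K, so ln K = nFE°/(RT) = (2)(96485)(+5.93) / ((8.314)(353)) = 389.906.
log₁₀ K = 389.906 / ln 10 = 169.3.

169.3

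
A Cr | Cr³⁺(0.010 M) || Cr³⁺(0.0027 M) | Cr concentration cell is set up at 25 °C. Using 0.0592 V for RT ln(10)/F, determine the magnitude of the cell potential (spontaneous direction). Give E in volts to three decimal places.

+0.011 V

For a concentration cell E°cell = 0. The 0.010 M side is the cathode (reduction is favoured where [Cr³⁺] is higher).
With n = 3, E = −(0.0592/3) log([Cr³⁺]ₐₙ/[Cr³⁺]꜀ₐₜ) = −(0.0592/3) log(0.0027/0.01) = −(0.0592/3)(-0.569) = +0.011 V.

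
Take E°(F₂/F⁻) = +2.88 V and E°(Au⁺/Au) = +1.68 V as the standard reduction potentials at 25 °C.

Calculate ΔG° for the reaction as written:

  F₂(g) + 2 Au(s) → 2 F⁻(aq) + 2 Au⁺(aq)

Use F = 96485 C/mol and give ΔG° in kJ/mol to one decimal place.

As written, F₂/F⁻ is reduced (cathode) and Au⁺/Au is oxidised (anode), so E°cell = (+2.88) − (+1.68) = +1.20 V.
Balancing electrons gives n = 2.
ΔG° = −nFE° = −(2)(96485)(+1.20) = -231,564 J = -231.6 kJ/mol.

-231.6 kJ/mol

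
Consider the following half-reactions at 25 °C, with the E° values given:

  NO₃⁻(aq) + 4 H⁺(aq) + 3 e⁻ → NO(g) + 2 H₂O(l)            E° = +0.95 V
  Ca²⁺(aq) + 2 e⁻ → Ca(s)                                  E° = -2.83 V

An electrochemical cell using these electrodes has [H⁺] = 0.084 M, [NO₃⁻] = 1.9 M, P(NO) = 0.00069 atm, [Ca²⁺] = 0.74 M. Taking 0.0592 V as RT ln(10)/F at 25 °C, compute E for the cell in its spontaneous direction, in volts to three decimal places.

+3.767 V

NO₃⁻/NO is the cathode (higher E°), Ca²⁺/Ca the anode: E°cell = +0.95 − (-2.83) = +3.78 V, n = 6.
Overall: 2 NO₃⁻(aq) + 8 H⁺(aq) + 3 Ca(s) → 2 NO(g) + 4 H₂O(l) + 3 Ca²⁺(aq)
Q = P(NO)^2·[Ca²⁺]^3 / ([NO₃⁻]^2·[H⁺]^8); log Q = 1.334.
E = E° − (0.0592/n) log Q = +3.78 − (0.0592/6)(1.334) = +3.767 V.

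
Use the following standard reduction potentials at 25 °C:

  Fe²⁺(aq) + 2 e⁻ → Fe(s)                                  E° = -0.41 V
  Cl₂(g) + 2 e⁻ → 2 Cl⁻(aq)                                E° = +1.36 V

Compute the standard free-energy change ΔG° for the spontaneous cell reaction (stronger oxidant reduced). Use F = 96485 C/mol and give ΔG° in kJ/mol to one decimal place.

-341.6 kJ/mol

Cl₂/Cl⁻ (E° = +1.36 V) is the cathode; Fe²⁺/Fe (E° = -0.41 V) is the anode, so E°cell = +1.77 V.
Balancing electrons gives n = 2 (lcm of 2 and 2).
ΔG° = −nFE° = −(2)(96485)(+1.77) = -341,557 J = -341.6 kJ/mol.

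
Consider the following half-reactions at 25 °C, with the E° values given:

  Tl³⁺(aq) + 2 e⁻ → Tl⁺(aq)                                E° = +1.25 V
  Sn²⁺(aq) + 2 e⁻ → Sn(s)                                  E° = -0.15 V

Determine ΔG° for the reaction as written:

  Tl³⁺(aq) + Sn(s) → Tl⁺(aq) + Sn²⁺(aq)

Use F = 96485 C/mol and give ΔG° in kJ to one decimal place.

-270.2 kJ

As written, Tl³⁺/Tl⁺ is reduced (cathode) and Sn²⁺/Sn is oxidised (anode), so E°cell = (+1.25) − (-0.15) = +1.40 V.
Balancing electrons gives n = 2.
ΔG° = −nFE° = −(2)(96485)(+1.40) = -270,158 J = -270.2 kJ.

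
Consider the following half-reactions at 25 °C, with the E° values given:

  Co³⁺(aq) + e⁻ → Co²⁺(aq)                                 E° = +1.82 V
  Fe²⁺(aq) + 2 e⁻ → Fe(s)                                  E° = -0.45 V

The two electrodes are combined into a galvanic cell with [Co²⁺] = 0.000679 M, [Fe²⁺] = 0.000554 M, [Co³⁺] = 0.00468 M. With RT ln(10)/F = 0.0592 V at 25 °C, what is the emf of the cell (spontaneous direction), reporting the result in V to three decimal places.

Co³⁺/Co²⁺ is the cathode (higher E°), Fe²⁺/Fe the anode: E°cell = +1.82 − (-0.45) = +2.27 V, n = 2.
Overall: 2 Co³⁺(aq) + Fe(s) → 2 Co²⁺(aq) + Fe²⁺(aq)
Q = [Co²⁺]^2·[Fe²⁺] / ([Co³⁺]^2); log Q = -4.933.
E = E° − (0.0592/n) log Q = +2.27 − (0.0592/2)(-4.933) = +2.416 V.

+2.416 V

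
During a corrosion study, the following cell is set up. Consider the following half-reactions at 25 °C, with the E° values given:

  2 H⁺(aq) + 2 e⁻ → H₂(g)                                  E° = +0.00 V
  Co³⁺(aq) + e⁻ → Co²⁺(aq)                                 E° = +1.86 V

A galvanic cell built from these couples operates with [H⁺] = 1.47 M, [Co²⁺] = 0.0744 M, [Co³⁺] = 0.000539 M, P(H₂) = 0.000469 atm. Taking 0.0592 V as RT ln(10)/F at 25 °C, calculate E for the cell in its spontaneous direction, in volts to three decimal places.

+1.625 V

Co³⁺/Co²⁺ is the cathode (higher E°), H⁺/H₂ the anode: E°cell = +1.86 − (+0.00) = +1.86 V, n = 2.
Overall: 2 Co³⁺(aq) + H₂(g) → 2 Co²⁺(aq) + 2 H⁺(aq)
Q = [Co²⁺]^2·[H⁺]^2 / ([Co³⁺]^2·P(H₂)); log Q = 7.943.
E = E° − (0.0592/n) log Q = +1.86 − (0.0592/2)(7.943) = +1.625 V.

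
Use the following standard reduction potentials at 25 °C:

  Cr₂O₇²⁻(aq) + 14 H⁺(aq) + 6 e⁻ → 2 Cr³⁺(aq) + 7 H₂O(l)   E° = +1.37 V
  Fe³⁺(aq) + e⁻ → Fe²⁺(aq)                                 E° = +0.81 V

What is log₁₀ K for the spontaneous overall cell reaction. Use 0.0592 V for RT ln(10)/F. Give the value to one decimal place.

56.8

Cathode: Cr₂O₇²⁻/Cr³⁺; anode: Fe³⁺/Fe²⁺. E°cell = +0.56 V, n = 6.
log K = nE°cell / 0.0592 = (6)(+0.56) / 0.0592 = 56.8.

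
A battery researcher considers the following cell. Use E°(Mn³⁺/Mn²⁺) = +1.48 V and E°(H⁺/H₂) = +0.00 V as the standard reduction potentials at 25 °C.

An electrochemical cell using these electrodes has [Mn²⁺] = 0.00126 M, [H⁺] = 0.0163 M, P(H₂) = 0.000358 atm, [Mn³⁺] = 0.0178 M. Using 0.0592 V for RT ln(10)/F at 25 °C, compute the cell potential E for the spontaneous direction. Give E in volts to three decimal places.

Mn³⁺/Mn²⁺ is the cathode (higher E°), H⁺/H₂ the anode: E°cell = +1.48 − (+0.00) = +1.48 V, n = 2.
Overall: 2 Mn³⁺(aq) + H₂(g) → 2 Mn²⁺(aq) + 2 H⁺(aq)
Q = [Mn²⁺]^2·[H⁺]^2 / ([Mn³⁺]^2·P(H₂)); log Q = -2.430.
E = E° − (0.0592/n) log Q = +1.48 − (0.0592/2)(-2.430) = +1.552 V.

+1.552 V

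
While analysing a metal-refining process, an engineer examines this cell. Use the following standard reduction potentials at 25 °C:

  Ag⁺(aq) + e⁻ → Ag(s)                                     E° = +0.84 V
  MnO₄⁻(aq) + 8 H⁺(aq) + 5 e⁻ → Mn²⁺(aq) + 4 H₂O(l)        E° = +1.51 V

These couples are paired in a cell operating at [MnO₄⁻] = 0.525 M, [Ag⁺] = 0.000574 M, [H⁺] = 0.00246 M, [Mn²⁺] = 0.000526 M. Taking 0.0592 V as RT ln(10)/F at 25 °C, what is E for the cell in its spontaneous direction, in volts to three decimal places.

+0.650 V

MnO₄⁻/Mn²⁺ is the cathode (higher E°), Ag⁺/Ag the anode: E°cell = +1.51 − (+0.84) = +0.67 V, n = 5.
Overall: MnO₄⁻(aq) + 8 H⁺(aq) + 5 Ag(s) → Mn²⁺(aq) + 4 H₂O(l) + 5 Ag⁺(aq)
Q = [Mn²⁺]·[Ag⁺]^5 / ([MnO₄⁻]·[H⁺]^8); log Q = 1.668.
E = E° − (0.0592/n) log Q = +0.67 − (0.0592/5)(1.668) = +0.650 V.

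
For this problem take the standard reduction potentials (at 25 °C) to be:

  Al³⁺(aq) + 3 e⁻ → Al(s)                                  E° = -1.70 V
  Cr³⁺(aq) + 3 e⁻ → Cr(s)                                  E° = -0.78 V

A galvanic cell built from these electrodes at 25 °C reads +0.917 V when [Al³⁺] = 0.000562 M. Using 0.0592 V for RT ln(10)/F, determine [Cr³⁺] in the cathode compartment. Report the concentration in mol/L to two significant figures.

Cr³⁺/Cr is the cathode, Al³⁺/Al the anode: E°cell = +0.92 V, n = 3.
Overall reaction: Cr³⁺(aq) + Al(s) → Cr(s) + Al³⁺(aq); Q = [Al³⁺]^1/[Cr³⁺]^1.
From E = E° − (0.0592/n) log Q: log Q = (E° − E)·n/0.0592 = (+0.92 − (+0.917))·3/0.0592 = 0.1520.
So 1·log[Cr³⁺] = 1·log(0.000562) − log Q = -3.2503 − (0.1520) = -3.4023; [Cr³⁺] = 10^(-3.4023) ≈ 0.00040 M.

0.00040 M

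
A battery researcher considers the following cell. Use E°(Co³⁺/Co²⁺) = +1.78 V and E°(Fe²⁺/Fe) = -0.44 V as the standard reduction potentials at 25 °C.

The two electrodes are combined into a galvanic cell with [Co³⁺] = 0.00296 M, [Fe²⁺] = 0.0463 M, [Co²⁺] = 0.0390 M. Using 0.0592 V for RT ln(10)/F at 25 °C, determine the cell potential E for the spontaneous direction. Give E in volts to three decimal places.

Co³⁺/Co²⁺ is the cathode (higher E°), Fe²⁺/Fe the anode: E°cell = +1.78 − (-0.44) = +2.22 V, n = 2.
Overall: 2 Co³⁺(aq) + Fe(s) → 2 Co²⁺(aq) + Fe²⁺(aq)
Q = [Co²⁺]^2·[Fe²⁺] / ([Co³⁺]^2); log Q = 0.905.
E = E° − (0.0592/n) log Q = +2.22 − (0.0592/2)(0.905) = +2.193 V.

+2.193 V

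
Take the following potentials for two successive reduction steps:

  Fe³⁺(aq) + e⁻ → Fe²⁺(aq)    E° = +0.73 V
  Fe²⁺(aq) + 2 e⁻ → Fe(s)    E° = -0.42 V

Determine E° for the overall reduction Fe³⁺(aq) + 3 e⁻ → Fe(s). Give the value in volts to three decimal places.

Since ΔG° = −nFE° is additive over sequential reductions, n₃E°₃ = n₁E°₁ + n₂E°₂.
E°₃ = (1×+0.73 + 2×-0.42) / 3 = (-0.110) / 3 = -0.037 V.

-0.037 V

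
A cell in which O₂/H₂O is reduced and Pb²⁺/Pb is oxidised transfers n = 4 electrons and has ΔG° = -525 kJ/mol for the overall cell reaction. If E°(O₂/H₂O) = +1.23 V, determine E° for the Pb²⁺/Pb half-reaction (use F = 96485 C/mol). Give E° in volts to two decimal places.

-0.13 V

E°cell = −ΔG°/(nF) = −(-525×10³)/((4)(96485)) = +1.360 V.
Since O₂/H₂O is the cathode and Pb²⁺/Pb the anode, E°cell = E°(O₂/H₂O) − E°(Pb²⁺/Pb).
So E°(Pb²⁺/Pb) = E°(O₂/H₂O) − E°cell = (+1.23) − (+1.360) = -0.13 V.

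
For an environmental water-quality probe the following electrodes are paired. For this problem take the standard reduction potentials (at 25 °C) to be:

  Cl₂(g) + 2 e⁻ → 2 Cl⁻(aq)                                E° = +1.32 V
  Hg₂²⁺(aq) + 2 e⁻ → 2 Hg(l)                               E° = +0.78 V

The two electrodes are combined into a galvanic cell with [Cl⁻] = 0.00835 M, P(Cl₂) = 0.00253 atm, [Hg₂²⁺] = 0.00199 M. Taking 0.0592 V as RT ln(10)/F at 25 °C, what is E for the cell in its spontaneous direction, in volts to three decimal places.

Cl₂/Cl⁻ is the cathode (higher E°), Hg₂²⁺/Hg the anode: E°cell = +1.32 − (+0.78) = +0.54 V, n = 2.
Overall: Cl₂(g) + 2 Hg(l) → 2 Cl⁻(aq) + Hg₂²⁺(aq)
Q = [Cl⁻]^2·[Hg₂²⁺] / (P(Cl₂)); log Q = -4.261.
E = E° − (0.0592/n) log Q = +0.54 − (0.0592/2)(-4.261) = +0.666 V.

+0.666 V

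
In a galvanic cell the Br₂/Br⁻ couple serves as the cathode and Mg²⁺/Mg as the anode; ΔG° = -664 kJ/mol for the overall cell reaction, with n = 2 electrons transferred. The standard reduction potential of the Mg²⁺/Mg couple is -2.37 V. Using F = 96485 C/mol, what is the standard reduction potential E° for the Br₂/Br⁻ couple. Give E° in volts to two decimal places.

E°cell = −ΔG°/(nF) = −(-664×10³)/((2)(96485)) = +3.441 V.
Since Br₂/Br⁻ is the cathode and Mg²⁺/Mg the anode, E°cell = E°(Br₂/Br⁻) − E°(Mg²⁺/Mg).
So E°(Br₂/Br⁻) = E°cell + E°(Mg²⁺/Mg) = +3.441 + (-2.37) = +1.07 V.

+1.07 V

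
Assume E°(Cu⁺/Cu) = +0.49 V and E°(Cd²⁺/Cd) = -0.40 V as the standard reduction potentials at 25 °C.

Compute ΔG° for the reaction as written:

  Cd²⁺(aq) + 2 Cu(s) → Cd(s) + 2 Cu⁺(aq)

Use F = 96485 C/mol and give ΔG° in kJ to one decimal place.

+171.7 kJ

As written, Cd²⁺/Cd is reduced (cathode) and Cu⁺/Cu is oxidised (anode), so E°cell = (-0.40) − (+0.49) = -0.89 V.
Balancing electrons gives n = 2.
ΔG° = −nFE° = −(2)(96485)(-0.89) = 171,743 J = +171.7 kJ.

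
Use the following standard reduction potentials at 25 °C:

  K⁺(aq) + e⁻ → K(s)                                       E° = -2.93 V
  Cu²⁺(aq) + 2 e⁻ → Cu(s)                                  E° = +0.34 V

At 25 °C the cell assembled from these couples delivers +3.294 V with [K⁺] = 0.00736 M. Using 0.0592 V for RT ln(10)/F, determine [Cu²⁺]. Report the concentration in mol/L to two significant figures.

Cu²⁺/Cu is the cathode, K⁺/K the anode: E°cell = +3.27 V, n = 2.
Overall reaction: Cu²⁺(aq) + 2 K(s) → Cu(s) + 2 K⁺(aq); Q = [K⁺]^2/[Cu²⁺]^1.
From E = E° − (0.0592/n) log Q: log Q = (E° − E)·n/0.0592 = (+3.27 − (+3.294))·2/0.0592 = -0.8108.
So 1·log[Cu²⁺] = 2·log(0.00736) − log Q = -4.2662 − (-0.8108) = -3.4554; [Cu²⁺] = 10^(-3.4554) ≈ 0.00035 M.

0.00035 M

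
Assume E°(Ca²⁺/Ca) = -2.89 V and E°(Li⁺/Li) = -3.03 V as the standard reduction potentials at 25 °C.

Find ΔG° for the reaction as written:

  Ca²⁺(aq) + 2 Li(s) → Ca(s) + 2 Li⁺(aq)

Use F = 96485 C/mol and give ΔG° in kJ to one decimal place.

As written, Ca²⁺/Ca is reduced (cathode) and Li⁺/Li is oxidised (anode), so E°cell = (-2.89) − (-3.03) = +0.14 V.
Balancing electrons gives n = 2.
ΔG° = −nFE° = −(2)(96485)(+0.14) = -27,016 J = -27.0 kJ.

-27.0 kJ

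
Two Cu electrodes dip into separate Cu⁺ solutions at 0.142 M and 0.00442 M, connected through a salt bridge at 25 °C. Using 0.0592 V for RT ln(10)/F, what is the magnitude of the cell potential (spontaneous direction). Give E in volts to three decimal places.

+0.089 V

For a concentration cell E°cell = 0. The 0.142 M side is the cathode (reduction is favoured where [Cu⁺] is higher).
With n = 1, E = −(0.0592/1) log([Cu⁺]ₐₙ/[Cu⁺]꜀ₐₜ) = −(0.0592/1) log(0.00442/0.142) = −(0.0592/1)(-1.507) = +0.089 V.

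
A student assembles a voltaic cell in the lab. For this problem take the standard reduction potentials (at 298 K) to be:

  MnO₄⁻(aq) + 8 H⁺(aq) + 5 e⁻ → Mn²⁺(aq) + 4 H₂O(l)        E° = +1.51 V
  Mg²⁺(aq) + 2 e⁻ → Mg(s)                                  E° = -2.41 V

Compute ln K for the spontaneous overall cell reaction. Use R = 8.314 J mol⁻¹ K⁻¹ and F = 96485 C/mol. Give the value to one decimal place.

Cathode: MnO₄⁻/Mn²⁺; anode: Mg²⁺/Mg. E°cell = (+1.51) − (-2.41) = +3.92 V, with n = 10.
ΔG° = −nFE° = −RT ln K, so ln K = nFE°/(RT) = (10)(96485)(+3.92) / ((8.314)(298)) = 1526.580.

1526.6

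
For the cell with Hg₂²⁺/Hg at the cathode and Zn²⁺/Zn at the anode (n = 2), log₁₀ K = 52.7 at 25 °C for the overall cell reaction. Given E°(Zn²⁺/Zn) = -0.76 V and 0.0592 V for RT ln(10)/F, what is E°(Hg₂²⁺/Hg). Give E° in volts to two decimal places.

+0.80 V

E°cell = (0.0592/n)·log K = (0.0592/2)(52.7) = +1.560 V.
Since Hg₂²⁺/Hg is the cathode and Zn²⁺/Zn the anode, E°cell = E°(Hg₂²⁺/Hg) − E°(Zn²⁺/Zn).
So E°(Hg₂²⁺/Hg) = E°cell + E°(Zn²⁺/Zn) = +1.560 + (-0.76) = +0.80 V.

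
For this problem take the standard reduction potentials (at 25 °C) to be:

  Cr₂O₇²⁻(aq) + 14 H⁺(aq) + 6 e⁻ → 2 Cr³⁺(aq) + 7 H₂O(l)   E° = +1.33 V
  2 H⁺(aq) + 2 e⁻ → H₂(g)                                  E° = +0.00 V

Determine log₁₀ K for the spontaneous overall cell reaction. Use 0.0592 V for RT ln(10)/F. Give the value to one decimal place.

Cathode: Cr₂O₇²⁻/Cr³⁺; anode: H⁺/H₂. E°cell = +1.33 V, n = 6.
log K = nE°cell / 0.0592 = (6)(+1.33) / 0.0592 = 134.8.

134.8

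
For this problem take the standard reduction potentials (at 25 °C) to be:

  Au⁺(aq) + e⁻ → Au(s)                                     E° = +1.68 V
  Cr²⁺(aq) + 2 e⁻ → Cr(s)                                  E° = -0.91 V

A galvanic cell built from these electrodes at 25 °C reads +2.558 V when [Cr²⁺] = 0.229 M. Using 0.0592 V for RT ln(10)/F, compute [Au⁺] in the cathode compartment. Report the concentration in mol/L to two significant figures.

Au⁺/Au is the cathode, Cr²⁺/Cr the anode: E°cell = +2.59 V, n = 2.
Overall reaction: 2 Au⁺(aq) + Cr(s) → 2 Au(s) + Cr²⁺(aq); Q = [Cr²⁺]^1/[Au⁺]^2.
From E = E° − (0.0592/n) log Q: log Q = (E° − E)·n/0.0592 = (+2.59 − (+2.558))·2/0.0592 = 1.0811.
So 2·log[Au⁺] = 1·log(0.229) − log Q = -0.6402 − (1.0811) = -1.7213; log[Au⁺] = -1.7213 / 2 = -0.8607; [Au⁺] = 10^(-0.8607) ≈ 0.14 M.

0.14 M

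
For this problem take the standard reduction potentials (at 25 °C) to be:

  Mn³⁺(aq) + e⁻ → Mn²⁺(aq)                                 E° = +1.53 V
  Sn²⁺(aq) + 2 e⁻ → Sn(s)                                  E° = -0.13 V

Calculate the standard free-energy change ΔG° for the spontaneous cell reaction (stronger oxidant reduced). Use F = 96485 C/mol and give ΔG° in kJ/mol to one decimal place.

Mn³⁺/Mn²⁺ (E° = +1.53 V) is the cathode; Sn²⁺/Sn (E° = -0.13 V) is the anode, so E°cell = +1.66 V.
Balancing electrons gives n = 2 (lcm of 1 and 2).
ΔG° = −nFE° = −(2)(96485)(+1.66) = -320,330 J = -320.3 kJ/mol.

-320.3 kJ/mol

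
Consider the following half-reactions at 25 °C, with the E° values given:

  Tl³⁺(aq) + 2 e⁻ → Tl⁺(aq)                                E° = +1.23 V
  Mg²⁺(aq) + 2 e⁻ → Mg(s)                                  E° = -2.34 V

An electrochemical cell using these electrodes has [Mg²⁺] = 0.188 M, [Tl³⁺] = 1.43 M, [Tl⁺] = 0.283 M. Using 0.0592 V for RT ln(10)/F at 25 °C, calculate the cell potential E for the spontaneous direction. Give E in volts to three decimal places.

Tl³⁺/Tl⁺ is the cathode (higher E°), Mg²⁺/Mg the anode: E°cell = +1.23 − (-2.34) = +3.57 V, n = 2.
Overall: Tl³⁺(aq) + Mg(s) → Tl⁺(aq) + Mg²⁺(aq)
Q = [Tl⁺]·[Mg²⁺] / ([Tl³⁺]); log Q = -1.429.
E = E° − (0.0592/n) log Q = +3.57 − (0.0592/2)(-1.429) = +3.612 V.

+3.612 V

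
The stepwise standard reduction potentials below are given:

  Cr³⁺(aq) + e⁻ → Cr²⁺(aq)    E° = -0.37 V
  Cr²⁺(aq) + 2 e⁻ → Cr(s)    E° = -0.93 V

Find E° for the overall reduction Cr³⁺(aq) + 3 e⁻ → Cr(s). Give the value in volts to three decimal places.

Since ΔG° = −nFE° is additive over sequential reductions, n₃E°₃ = n₁E°₁ + n₂E°₂.
E°₃ = (1×-0.37 + 2×-0.93) / 3 = (-2.230) / 3 = -0.743 V.

-0.743 V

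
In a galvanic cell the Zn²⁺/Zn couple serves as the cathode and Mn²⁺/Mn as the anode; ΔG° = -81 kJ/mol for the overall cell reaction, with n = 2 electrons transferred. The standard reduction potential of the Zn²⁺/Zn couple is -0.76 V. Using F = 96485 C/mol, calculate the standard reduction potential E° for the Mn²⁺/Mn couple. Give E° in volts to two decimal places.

E°cell = −ΔG°/(nF) = −(-81×10³)/((2)(96485)) = +0.420 V.
Since Zn²⁺/Zn is the cathode and Mn²⁺/Mn the anode, E°cell = E°(Zn²⁺/Zn) − E°(Mn²⁺/Mn).
So E°(Mn²⁺/Mn) = E°(Zn²⁺/Zn) − E°cell = (-0.76) − (+0.420) = -1.18 V.

-1.18 V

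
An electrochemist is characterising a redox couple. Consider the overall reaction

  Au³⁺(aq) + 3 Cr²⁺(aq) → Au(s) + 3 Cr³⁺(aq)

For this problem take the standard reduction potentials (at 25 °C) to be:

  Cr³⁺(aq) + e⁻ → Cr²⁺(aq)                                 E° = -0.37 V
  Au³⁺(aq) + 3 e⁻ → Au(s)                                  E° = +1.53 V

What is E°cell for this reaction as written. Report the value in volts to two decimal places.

The Au³⁺/Au couple has the higher reduction potential, so it is the cathode; Cr³⁺/Cr²⁺ is oxidised at the anode.
E°cell = E°(cathode) − E°(anode) = (+1.53) − (-0.37) = +1.90 V.
Since E°cell > 0, the reaction is spontaneous under standard conditions.

+1.90 V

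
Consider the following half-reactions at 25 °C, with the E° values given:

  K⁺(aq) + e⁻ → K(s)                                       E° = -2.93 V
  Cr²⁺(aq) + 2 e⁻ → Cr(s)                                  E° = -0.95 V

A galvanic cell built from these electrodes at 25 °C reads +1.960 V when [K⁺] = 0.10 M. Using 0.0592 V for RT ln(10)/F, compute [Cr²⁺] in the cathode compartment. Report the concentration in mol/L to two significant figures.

Cr²⁺/Cr is the cathode, K⁺/K the anode: E°cell = +1.98 V, n = 2.
Overall reaction: Cr²⁺(aq) + 2 K(s) → Cr(s) + 2 K⁺(aq); Q = [K⁺]^2/[Cr²⁺]^1.
From E = E° − (0.0592/n) log Q: log Q = (E° − E)·n/0.0592 = (+1.98 − (+1.960))·2/0.0592 = 0.6757.
So 1·log[Cr²⁺] = 2·log(0.1) − log Q = -2.0000 − (0.6757) = -2.6757; [Cr²⁺] = 10^(-2.6757) ≈ 0.0021 M.

0.0021 M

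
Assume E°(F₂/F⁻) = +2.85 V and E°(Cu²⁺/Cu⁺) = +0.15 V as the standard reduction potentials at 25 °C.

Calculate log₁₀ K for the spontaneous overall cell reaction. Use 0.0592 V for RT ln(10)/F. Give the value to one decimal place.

91.2

Cathode: F₂/F⁻; anode: Cu²⁺/Cu⁺. E°cell = +2.70 V, n = 2.
log K = nE°cell / 0.0592 = (2)(+2.70) / 0.0592 = 91.2.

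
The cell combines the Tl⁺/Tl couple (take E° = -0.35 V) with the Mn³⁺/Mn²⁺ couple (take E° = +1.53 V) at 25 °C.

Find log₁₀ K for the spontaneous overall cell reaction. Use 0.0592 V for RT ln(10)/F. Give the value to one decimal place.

Cathode: Mn³⁺/Mn²⁺; anode: Tl⁺/Tl. E°cell = +1.88 V, n = 1.
log K = nE°cell / 0.0592 = (1)(+1.88) / 0.0592 = 31.8.

31.8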